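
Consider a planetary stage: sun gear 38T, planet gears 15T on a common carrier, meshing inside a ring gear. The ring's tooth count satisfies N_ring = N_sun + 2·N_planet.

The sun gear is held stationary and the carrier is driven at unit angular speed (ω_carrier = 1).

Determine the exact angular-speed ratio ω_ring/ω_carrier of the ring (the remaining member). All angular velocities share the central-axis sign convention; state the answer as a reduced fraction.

N_ring = 38 + 2·15 = 68
38(ω_s−ω_c) = −68(ω_r−ω_c),  ω_s=0, ω_c=1
ω_r = 1 − (38/68)(0−1) = 53/34
ω_r/ω_c = 53/34

53/34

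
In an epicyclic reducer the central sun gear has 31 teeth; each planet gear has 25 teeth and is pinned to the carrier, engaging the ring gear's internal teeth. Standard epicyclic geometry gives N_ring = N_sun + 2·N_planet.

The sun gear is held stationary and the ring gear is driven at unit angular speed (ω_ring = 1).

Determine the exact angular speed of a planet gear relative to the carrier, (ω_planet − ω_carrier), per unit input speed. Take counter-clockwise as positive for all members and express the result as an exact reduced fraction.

N_ring = 31 + 2·25 = 81
31(ω_s−ω_c) = −81(ω_r−ω_c),  ω_s=0, ω_r=1
31(0−ω_c) = −81(1−ω_c)  ⇒  112ω_c = 81  ⇒  ω_c = 81/112
sun–planet: 31·(0−81/112) = −25·(ω_p−ω_c)  ⇒  ω_p−ω_c = −(31/25)·(-81/112) = 2511/2800

2511/2800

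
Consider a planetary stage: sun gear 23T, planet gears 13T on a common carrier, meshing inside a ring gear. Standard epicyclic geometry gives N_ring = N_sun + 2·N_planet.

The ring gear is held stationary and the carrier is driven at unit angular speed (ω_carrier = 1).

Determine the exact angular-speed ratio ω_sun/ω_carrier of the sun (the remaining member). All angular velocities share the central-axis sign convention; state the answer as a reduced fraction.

N_ring = 23 + 2·13 = 49
23(ω_s−ω_c) = −49(ω_r−ω_c),  ω_r=0, ω_c=1
ω_s = 1 − (49/23)(0−1) = 72/23
ω_s/ω_c = 72/23

72/23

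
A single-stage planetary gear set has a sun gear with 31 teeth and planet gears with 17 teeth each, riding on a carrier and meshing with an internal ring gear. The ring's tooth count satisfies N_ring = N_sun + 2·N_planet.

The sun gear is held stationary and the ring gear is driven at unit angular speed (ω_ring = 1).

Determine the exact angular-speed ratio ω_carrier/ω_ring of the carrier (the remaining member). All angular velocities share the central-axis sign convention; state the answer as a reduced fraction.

N_ring = 31 + 2·17 = 65
31(ω_s−ω_c) = −65(ω_r−ω_c),  ω_s=0, ω_r=1
31(0−ω_c) = −65(1−ω_c)  ⇒  96ω_c = 65  ⇒  ω_c = 65/96
ω_c/ω_r = 65/96

65/96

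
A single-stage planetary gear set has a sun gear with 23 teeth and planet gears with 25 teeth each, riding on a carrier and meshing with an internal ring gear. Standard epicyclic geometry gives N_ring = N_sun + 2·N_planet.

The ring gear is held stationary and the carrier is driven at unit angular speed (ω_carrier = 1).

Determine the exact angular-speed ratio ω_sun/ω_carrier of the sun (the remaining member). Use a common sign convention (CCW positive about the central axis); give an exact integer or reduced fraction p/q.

96/23

N_ring = 23 + 2·25 = 73
23(ω_s−ω_c) = −73(ω_r−ω_c),  ω_r=0, ω_c=1
ω_s = 1 − (73/23)(0−1) = 96/23
ω_s/ω_c = 96/23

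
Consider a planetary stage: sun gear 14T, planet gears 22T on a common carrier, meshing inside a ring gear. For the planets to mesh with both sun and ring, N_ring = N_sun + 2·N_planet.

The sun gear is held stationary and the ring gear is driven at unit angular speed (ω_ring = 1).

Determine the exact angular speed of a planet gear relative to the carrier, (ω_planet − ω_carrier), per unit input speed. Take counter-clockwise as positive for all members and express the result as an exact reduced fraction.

N_ring = 14 + 2·22 = 58
14(ω_s−ω_c) = −58(ω_r−ω_c),  ω_s=0, ω_r=1
14(0−ω_c) = −58(1−ω_c)  ⇒  72ω_c = 58  ⇒  ω_c = 29/36
sun–planet: 14·(0−29/36) = −22·(ω_p−ω_c)  ⇒  ω_p−ω_c = −(14/22)·(-29/36) = 203/396

203/396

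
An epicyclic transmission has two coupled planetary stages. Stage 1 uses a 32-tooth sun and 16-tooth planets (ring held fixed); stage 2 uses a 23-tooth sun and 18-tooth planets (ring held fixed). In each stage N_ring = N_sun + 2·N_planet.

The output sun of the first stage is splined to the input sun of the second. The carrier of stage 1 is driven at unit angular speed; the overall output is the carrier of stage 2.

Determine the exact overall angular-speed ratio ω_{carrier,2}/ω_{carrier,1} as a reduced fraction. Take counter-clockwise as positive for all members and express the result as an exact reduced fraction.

69/82

Stage 1: N_ring = 32 + 2·16 = 64
Stage 1: 32(ω_s−ω_c) = −64(ω_r−ω_c),  ω_r=0, ω_c=1
Stage 1: ω_s = 1 − (64/32)(0−1) = 3
  ⇒ ω_s¹/ω_c¹ = 3
Stage 2: N_ring = 23 + 2·18 = 59
Stage 2: 23(ω_s−ω_c) = −59(ω_r−ω_c),  ω_r=0, ω_s=1
Stage 2: 23(1−ω_c) = −59(0−ω_c)  ⇒  82ω_c = 23  ⇒  ω_c = 23/82
  ⇒ ω_c²/ω_s² = 23/82
Coupling ω_s² = ω_s¹ ⇒ overall = 3 × 23/82 = 69/82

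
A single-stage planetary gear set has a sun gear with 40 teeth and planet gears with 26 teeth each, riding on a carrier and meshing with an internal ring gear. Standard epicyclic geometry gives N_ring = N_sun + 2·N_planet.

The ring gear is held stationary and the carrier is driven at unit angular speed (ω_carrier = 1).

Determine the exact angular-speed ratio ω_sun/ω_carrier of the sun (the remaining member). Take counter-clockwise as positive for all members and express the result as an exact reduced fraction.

33/10

N_ring = 40 + 2·26 = 92
40(ω_s−ω_c) = −92(ω_r−ω_c),  ω_r=0, ω_c=1
ω_s = 1 − (92/40)(0−1) = 33/10
ω_s/ω_c = 33/10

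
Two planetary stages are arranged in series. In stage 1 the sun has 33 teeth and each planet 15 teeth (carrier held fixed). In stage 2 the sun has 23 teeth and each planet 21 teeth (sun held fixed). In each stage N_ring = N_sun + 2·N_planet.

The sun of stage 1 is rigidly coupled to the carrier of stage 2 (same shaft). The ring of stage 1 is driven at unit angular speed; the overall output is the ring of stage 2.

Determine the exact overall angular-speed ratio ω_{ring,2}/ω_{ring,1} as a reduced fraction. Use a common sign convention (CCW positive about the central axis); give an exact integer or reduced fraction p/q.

-168/65

Stage 1: N_ring = 33 + 2·15 = 63
Stage 1: 33(ω_s−ω_c) = −63(ω_r−ω_c),  ω_c=0, ω_r=1
Stage 1: ω_s = 0 − (63/33)(1−0) = -21/11
  ⇒ ω_s¹/ω_r¹ = -21/11
Stage 2: N_ring = 23 + 2·21 = 65
Stage 2: 23(ω_s−ω_c) = −65(ω_r−ω_c),  ω_s=0, ω_c=1
Stage 2: ω_r = 1 − (23/65)(0−1) = 88/65
  ⇒ ω_r²/ω_c² = 88/65
Coupling ω_c² = ω_s¹ ⇒ overall = -21/11 × 88/65 = -168/65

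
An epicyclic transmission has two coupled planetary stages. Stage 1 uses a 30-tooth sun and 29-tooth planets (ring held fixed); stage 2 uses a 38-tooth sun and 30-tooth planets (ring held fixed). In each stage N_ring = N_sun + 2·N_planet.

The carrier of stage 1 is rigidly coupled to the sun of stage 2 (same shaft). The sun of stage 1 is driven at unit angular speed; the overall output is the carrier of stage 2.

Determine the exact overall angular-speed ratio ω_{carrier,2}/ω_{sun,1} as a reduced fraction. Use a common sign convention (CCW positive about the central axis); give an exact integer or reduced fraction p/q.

285/4012

Stage 1: N_ring = 30 + 2·29 = 88
Stage 1: 30(ω_s−ω_c) = −88(ω_r−ω_c),  ω_r=0, ω_s=1
Stage 1: 30(1−ω_c) = −88(0−ω_c)  ⇒  118ω_c = 30  ⇒  ω_c = 15/59
  ⇒ ω_c¹/ω_s¹ = 15/59
Stage 2: N_ring = 38 + 2·30 = 98
Stage 2: 38(ω_s−ω_c) = −98(ω_r−ω_c),  ω_r=0, ω_s=1
Stage 2: 38(1−ω_c) = −98(0−ω_c)  ⇒  136ω_c = 38  ⇒  ω_c = 19/68
  ⇒ ω_c²/ω_s² = 19/68
Coupling ω_s² = ω_c¹ ⇒ overall = 15/59 × 19/68 = 285/4012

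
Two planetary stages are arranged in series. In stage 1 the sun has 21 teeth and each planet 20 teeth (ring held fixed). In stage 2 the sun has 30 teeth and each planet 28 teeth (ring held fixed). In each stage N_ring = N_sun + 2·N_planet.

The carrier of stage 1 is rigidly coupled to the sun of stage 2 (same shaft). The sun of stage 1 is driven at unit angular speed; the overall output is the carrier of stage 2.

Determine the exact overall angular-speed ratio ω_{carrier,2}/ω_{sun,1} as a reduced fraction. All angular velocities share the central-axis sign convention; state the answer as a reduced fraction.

Stage 1: N_ring = 21 + 2·20 = 61
Stage 1: 21(ω_s−ω_c) = −61(ω_r−ω_c),  ω_r=0, ω_s=1
Stage 1: 21(1−ω_c) = −61(0−ω_c)  ⇒  82ω_c = 21  ⇒  ω_c = 21/82
  ⇒ ω_c¹/ω_s¹ = 21/82
Stage 2: N_ring = 30 + 2·28 = 86
Stage 2: 30(ω_s−ω_c) = −86(ω_r−ω_c),  ω_r=0, ω_s=1
Stage 2: 30(1−ω_c) = −86(0−ω_c)  ⇒  116ω_c = 30  ⇒  ω_c = 15/58
  ⇒ ω_c²/ω_s² = 15/58
Coupling ω_s² = ω_c¹ ⇒ overall = 21/82 × 15/58 = 315/4756

315/4756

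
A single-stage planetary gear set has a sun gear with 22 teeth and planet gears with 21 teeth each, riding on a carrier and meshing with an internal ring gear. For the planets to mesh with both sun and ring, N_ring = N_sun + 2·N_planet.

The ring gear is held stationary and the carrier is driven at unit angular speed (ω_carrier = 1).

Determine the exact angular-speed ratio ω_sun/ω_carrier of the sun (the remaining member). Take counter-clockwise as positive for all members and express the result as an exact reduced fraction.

43/11

N_ring = 22 + 2·21 = 64
22(ω_s−ω_c) = −64(ω_r−ω_c),  ω_r=0, ω_c=1
ω_s = 1 − (64/22)(0−1) = 43/11
ω_s/ω_c = 43/11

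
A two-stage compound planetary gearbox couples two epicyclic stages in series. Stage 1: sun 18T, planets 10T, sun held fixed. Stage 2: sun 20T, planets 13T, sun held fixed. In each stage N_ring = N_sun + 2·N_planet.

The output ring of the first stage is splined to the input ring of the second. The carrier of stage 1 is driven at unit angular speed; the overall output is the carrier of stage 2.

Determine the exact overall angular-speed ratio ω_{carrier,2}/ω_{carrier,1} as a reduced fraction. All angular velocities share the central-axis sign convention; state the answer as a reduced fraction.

644/627

Stage 1: N_ring = 18 + 2·10 = 38
Stage 1: 18(ω_s−ω_c) = −38(ω_r−ω_c),  ω_s=0, ω_c=1
Stage 1: ω_r = 1 − (18/38)(0−1) = 28/19
  ⇒ ω_r¹/ω_c¹ = 28/19
Stage 2: N_ring = 20 + 2·13 = 46
Stage 2: 20(ω_s−ω_c) = −46(ω_r−ω_c),  ω_s=0, ω_r=1
Stage 2: 20(0−ω_c) = −46(1−ω_c)  ⇒  66ω_c = 46  ⇒  ω_c = 23/33
  ⇒ ω_c²/ω_r² = 23/33
Coupling ω_r² = ω_r¹ ⇒ overall = 28/19 × 23/33 = 644/627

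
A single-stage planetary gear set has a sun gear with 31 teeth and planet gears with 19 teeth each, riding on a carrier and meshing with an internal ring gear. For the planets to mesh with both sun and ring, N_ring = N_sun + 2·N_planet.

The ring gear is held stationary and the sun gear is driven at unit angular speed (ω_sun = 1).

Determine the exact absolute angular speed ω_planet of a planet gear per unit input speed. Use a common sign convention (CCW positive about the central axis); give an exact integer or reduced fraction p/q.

N_ring = 31 + 2·19 = 69
31(ω_s−ω_c) = −69(ω_r−ω_c),  ω_r=0, ω_s=1
31(1−ω_c) = −69(0−ω_c)  ⇒  100ω_c = 31  ⇒  ω_c = 31/100
sun–planet: 31·(1−31/100) = −19·(ω_p−ω_c)  ⇒  ω_p−ω_c = −(31/19)·(69/100) = -2139/1900
ω_p = 31/100 − 2139/1900 = -31/38

-31/38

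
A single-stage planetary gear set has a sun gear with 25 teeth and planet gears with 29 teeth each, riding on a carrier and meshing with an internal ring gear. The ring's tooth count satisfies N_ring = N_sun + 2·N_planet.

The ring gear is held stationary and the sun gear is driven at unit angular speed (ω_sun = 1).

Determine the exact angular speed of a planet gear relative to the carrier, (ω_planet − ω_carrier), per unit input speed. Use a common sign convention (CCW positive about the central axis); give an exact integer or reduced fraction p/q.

-2075/3132

N_ring = 25 + 2·29 = 83
25(ω_s−ω_c) = −83(ω_r−ω_c),  ω_r=0, ω_s=1
25(1−ω_c) = −83(0−ω_c)  ⇒  108ω_c = 25  ⇒  ω_c = 25/108
sun–planet: 25·(1−25/108) = −29·(ω_p−ω_c)  ⇒  ω_p−ω_c = −(25/29)·(83/108) = -2075/3132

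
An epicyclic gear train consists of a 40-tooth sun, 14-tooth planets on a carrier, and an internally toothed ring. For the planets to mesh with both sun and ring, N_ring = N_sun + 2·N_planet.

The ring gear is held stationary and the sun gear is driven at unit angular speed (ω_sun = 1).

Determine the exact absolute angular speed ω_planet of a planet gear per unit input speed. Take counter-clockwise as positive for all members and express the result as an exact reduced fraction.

N_ring = 40 + 2·14 = 68
40(ω_s−ω_c) = −68(ω_r−ω_c),  ω_r=0, ω_s=1
40(1−ω_c) = −68(0−ω_c)  ⇒  108ω_c = 40  ⇒  ω_c = 10/27
sun–planet: 40·(1−10/27) = −14·(ω_p−ω_c)  ⇒  ω_p−ω_c = −(40/14)·(17/27) = -340/189
ω_p = 10/27 − 340/189 = -10/7

-10/7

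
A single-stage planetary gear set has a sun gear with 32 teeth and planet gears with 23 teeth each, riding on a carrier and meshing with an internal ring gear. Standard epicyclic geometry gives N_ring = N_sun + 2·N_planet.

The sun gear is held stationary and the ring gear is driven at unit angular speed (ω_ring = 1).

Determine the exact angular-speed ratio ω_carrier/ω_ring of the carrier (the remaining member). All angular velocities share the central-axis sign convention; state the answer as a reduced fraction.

39/55

N_ring = 32 + 2·23 = 78
32(ω_s−ω_c) = −78(ω_r−ω_c),  ω_s=0, ω_r=1
32(0−ω_c) = −78(1−ω_c)  ⇒  110ω_c = 78  ⇒  ω_c = 39/55
ω_c/ω_r = 39/55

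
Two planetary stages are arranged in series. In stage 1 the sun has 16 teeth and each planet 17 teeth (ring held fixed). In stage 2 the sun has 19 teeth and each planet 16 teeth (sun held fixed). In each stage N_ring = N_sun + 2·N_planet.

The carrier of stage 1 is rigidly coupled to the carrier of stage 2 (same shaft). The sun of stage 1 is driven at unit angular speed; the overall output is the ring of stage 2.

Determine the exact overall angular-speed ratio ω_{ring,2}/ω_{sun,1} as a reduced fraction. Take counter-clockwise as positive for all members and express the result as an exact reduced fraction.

Stage 1: N_ring = 16 + 2·17 = 50
Stage 1: 16(ω_s−ω_c) = −50(ω_r−ω_c),  ω_r=0, ω_s=1
Stage 1: 16(1−ω_c) = −50(0−ω_c)  ⇒  66ω_c = 16  ⇒  ω_c = 8/33
  ⇒ ω_c¹/ω_s¹ = 8/33
Stage 2: N_ring = 19 + 2·16 = 51
Stage 2: 19(ω_s−ω_c) = −51(ω_r−ω_c),  ω_s=0, ω_c=1
Stage 2: ω_r = 1 − (19/51)(0−1) = 70/51
  ⇒ ω_r²/ω_c² = 70/51
Coupling ω_c² = ω_c¹ ⇒ overall = 8/33 × 70/51 = 560/1683

560/1683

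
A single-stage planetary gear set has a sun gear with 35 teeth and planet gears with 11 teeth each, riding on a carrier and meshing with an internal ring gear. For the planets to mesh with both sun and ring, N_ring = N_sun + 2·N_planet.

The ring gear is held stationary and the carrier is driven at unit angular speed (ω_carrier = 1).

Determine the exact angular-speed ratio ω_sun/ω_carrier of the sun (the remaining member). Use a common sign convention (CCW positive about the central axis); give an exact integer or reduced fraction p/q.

92/35

N_ring = 35 + 2·11 = 57
35(ω_s−ω_c) = −57(ω_r−ω_c),  ω_r=0, ω_c=1
ω_s = 1 − (57/35)(0−1) = 92/35
ω_s/ω_c = 92/35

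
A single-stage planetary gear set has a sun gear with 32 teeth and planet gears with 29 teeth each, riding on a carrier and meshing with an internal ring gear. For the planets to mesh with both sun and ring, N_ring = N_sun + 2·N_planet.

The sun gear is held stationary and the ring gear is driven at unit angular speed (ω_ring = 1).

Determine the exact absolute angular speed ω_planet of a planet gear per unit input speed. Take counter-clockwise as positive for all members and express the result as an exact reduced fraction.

45/29

N_ring = 32 + 2·29 = 90
32(ω_s−ω_c) = −90(ω_r−ω_c),  ω_s=0, ω_r=1
32(0−ω_c) = −90(1−ω_c)  ⇒  122ω_c = 90  ⇒  ω_c = 45/61
sun–planet: 32·(0−45/61) = −29·(ω_p−ω_c)  ⇒  ω_p−ω_c = −(32/29)·(-45/61) = 1440/1769
ω_p = 45/61 + 1440/1769 = 45/29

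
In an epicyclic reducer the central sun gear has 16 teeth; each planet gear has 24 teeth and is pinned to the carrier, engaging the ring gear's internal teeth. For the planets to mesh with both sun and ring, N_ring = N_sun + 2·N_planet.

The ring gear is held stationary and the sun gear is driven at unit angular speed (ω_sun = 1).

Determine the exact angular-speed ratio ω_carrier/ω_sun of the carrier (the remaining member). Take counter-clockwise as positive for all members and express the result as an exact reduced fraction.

N_ring = 16 + 2·24 = 64
16(ω_s−ω_c) = −64(ω_r−ω_c),  ω_r=0, ω_s=1
16(1−ω_c) = −64(0−ω_c)  ⇒  80ω_c = 16  ⇒  ω_c = 1/5
ω_c/ω_s = 1/5

1/5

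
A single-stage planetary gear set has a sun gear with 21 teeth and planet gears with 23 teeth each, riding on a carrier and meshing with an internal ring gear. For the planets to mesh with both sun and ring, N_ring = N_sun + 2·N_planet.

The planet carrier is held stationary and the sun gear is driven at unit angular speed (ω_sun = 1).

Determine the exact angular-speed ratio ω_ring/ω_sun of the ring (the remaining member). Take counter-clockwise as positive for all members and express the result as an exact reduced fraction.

N_ring = 21 + 2·23 = 67
21(ω_s−ω_c) = −67(ω_r−ω_c),  ω_c=0, ω_s=1
ω_r = 0 − (21/67)(1−0) = -21/67
ω_r/ω_s = -21/67

-21/67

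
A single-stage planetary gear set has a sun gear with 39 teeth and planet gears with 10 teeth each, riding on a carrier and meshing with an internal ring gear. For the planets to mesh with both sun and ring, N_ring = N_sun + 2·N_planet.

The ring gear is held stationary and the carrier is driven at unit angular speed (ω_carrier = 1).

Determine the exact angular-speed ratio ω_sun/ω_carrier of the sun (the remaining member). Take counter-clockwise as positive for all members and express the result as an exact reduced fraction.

N_ring = 39 + 2·10 = 59
39(ω_s−ω_c) = −59(ω_r−ω_c),  ω_r=0, ω_c=1
ω_s = 1 − (59/39)(0−1) = 98/39
ω_s/ω_c = 98/39

98/39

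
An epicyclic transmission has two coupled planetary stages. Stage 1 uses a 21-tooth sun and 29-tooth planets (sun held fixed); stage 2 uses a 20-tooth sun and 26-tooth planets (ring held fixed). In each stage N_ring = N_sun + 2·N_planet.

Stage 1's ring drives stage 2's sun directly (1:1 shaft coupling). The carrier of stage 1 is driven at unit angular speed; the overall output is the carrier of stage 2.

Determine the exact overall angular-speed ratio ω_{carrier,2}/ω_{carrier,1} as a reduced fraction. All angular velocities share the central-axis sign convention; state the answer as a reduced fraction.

500/1817

Stage 1: N_ring = 21 + 2·29 = 79
Stage 1: 21(ω_s−ω_c) = −79(ω_r−ω_c),  ω_s=0, ω_c=1
Stage 1: ω_r = 1 − (21/79)(0−1) = 100/79
  ⇒ ω_r¹/ω_c¹ = 100/79
Stage 2: N_ring = 20 + 2·26 = 72
Stage 2: 20(ω_s−ω_c) = −72(ω_r−ω_c),  ω_r=0, ω_s=1
Stage 2: 20(1−ω_c) = −72(0−ω_c)  ⇒  92ω_c = 20  ⇒  ω_c = 5/23
  ⇒ ω_c²/ω_s² = 5/23
Coupling ω_s² = ω_r¹ ⇒ overall = 100/79 × 5/23 = 500/1817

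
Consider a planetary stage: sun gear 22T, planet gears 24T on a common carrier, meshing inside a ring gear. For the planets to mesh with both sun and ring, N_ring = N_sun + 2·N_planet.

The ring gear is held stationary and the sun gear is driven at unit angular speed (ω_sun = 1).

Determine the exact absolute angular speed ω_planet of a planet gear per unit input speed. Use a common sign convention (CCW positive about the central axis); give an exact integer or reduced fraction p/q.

N_ring = 22 + 2·24 = 70
22(ω_s−ω_c) = −70(ω_r−ω_c),  ω_r=0, ω_s=1
22(1−ω_c) = −70(0−ω_c)  ⇒  92ω_c = 22  ⇒  ω_c = 11/46
sun–planet: 22·(1−11/46) = −24·(ω_p−ω_c)  ⇒  ω_p−ω_c = −(22/24)·(35/46) = -385/552
ω_p = 11/46 − 385/552 = -11/24

-11/24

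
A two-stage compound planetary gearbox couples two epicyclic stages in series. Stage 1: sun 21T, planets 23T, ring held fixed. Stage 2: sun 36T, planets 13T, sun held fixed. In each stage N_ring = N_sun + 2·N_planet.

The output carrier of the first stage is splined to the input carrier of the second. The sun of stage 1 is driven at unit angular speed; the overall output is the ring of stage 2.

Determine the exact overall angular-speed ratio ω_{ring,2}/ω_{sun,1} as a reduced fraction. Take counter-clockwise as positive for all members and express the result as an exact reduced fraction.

1029/2728

Stage 1: N_ring = 21 + 2·23 = 67
Stage 1: 21(ω_s−ω_c) = −67(ω_r−ω_c),  ω_r=0, ω_s=1
Stage 1: 21(1−ω_c) = −67(0−ω_c)  ⇒  88ω_c = 21  ⇒  ω_c = 21/88
  ⇒ ω_c¹/ω_s¹ = 21/88
Stage 2: N_ring = 36 + 2·13 = 62
Stage 2: 36(ω_s−ω_c) = −62(ω_r−ω_c),  ω_s=0, ω_c=1
Stage 2: ω_r = 1 − (36/62)(0−1) = 49/31
  ⇒ ω_r²/ω_c² = 49/31
Coupling ω_c² = ω_c¹ ⇒ overall = 21/88 × 49/31 = 1029/2728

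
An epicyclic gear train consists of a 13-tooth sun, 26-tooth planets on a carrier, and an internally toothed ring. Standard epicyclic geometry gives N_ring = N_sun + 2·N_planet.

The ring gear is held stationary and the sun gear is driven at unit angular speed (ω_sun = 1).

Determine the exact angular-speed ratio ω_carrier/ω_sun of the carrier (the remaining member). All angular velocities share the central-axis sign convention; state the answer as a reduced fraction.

N_ring = 13 + 2·26 = 65
13(ω_s−ω_c) = −65(ω_r−ω_c),  ω_r=0, ω_s=1
13(1−ω_c) = −65(0−ω_c)  ⇒  78ω_c = 13  ⇒  ω_c = 1/6
ω_c/ω_s = 1/6

1/6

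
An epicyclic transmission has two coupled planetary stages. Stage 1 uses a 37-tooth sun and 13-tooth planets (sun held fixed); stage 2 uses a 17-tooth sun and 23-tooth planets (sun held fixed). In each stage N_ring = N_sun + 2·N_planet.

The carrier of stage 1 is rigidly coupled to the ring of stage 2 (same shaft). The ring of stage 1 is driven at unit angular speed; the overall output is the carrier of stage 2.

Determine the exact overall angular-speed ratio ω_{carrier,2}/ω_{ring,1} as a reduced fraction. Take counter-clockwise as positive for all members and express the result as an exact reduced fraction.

Stage 1: N_ring = 37 + 2·13 = 63
Stage 1: 37(ω_s−ω_c) = −63(ω_r−ω_c),  ω_s=0, ω_r=1
Stage 1: 37(0−ω_c) = −63(1−ω_c)  ⇒  100ω_c = 63  ⇒  ω_c = 63/100
  ⇒ ω_c¹/ω_r¹ = 63/100
Stage 2: N_ring = 17 + 2·23 = 63
Stage 2: 17(ω_s−ω_c) = −63(ω_r−ω_c),  ω_s=0, ω_r=1
Stage 2: 17(0−ω_c) = −63(1−ω_c)  ⇒  80ω_c = 63  ⇒  ω_c = 63/80
  ⇒ ω_c²/ω_r² = 63/80
Coupling ω_r² = ω_c¹ ⇒ overall = 63/100 × 63/80 = 3969/8000

3969/8000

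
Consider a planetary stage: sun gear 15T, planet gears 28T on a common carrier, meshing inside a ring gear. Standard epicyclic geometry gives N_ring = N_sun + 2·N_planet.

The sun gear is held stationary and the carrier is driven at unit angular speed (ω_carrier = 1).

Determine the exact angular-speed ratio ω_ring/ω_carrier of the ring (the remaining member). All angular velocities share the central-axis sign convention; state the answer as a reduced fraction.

N_ring = 15 + 2·28 = 71
15(ω_s−ω_c) = −71(ω_r−ω_c),  ω_s=0, ω_c=1
ω_r = 1 − (15/71)(0−1) = 86/71
ω_r/ω_c = 86/71

86/71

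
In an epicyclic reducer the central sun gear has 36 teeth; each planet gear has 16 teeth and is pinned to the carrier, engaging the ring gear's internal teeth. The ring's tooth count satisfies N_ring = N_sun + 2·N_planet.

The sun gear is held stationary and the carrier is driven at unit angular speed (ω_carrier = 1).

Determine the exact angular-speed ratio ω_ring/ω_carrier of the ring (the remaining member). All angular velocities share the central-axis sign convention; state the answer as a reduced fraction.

N_ring = 36 + 2·16 = 68
36(ω_s−ω_c) = −68(ω_r−ω_c),  ω_s=0, ω_c=1
ω_r = 1 − (36/68)(0−1) = 26/17
ω_r/ω_c = 26/17

26/17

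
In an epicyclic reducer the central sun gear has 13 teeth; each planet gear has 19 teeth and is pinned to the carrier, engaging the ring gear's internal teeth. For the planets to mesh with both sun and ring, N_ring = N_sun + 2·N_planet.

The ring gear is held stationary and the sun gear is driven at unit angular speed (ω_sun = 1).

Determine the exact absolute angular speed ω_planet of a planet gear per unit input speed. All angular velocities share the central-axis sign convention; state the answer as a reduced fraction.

N_ring = 13 + 2·19 = 51
13(ω_s−ω_c) = −51(ω_r−ω_c),  ω_r=0, ω_s=1
13(1−ω_c) = −51(0−ω_c)  ⇒  64ω_c = 13  ⇒  ω_c = 13/64
sun–planet: 13·(1−13/64) = −19·(ω_p−ω_c)  ⇒  ω_p−ω_c = −(13/19)·(51/64) = -663/1216
ω_p = 13/64 − 663/1216 = -13/38

-13/38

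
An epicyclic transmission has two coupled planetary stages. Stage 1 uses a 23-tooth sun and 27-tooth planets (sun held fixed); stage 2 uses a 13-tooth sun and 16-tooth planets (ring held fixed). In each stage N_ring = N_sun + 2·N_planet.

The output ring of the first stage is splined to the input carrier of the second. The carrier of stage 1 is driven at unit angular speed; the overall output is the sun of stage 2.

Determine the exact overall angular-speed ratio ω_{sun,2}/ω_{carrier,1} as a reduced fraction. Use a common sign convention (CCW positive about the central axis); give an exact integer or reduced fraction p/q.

5800/1001

Stage 1: N_ring = 23 + 2·27 = 77
Stage 1: 23(ω_s−ω_c) = −77(ω_r−ω_c),  ω_s=0, ω_c=1
Stage 1: ω_r = 1 − (23/77)(0−1) = 100/77
  ⇒ ω_r¹/ω_c¹ = 100/77
Stage 2: N_ring = 13 + 2·16 = 45
Stage 2: 13(ω_s−ω_c) = −45(ω_r−ω_c),  ω_r=0, ω_c=1
Stage 2: ω_s = 1 − (45/13)(0−1) = 58/13
  ⇒ ω_s²/ω_c² = 58/13
Coupling ω_c² = ω_r¹ ⇒ overall = 100/77 × 58/13 = 5800/1001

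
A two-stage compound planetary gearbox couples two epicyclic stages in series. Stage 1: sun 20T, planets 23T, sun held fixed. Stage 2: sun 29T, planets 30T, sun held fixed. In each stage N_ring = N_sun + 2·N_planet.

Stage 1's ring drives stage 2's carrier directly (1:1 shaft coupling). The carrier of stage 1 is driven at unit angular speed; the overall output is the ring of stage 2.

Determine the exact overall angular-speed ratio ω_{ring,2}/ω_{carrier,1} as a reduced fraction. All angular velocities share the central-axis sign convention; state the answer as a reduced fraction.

5074/2937

Stage 1: N_ring = 20 + 2·23 = 66
Stage 1: 20(ω_s−ω_c) = −66(ω_r−ω_c),  ω_s=0, ω_c=1
Stage 1: ω_r = 1 − (20/66)(0−1) = 43/33
  ⇒ ω_r¹/ω_c¹ = 43/33
Stage 2: N_ring = 29 + 2·30 = 89
Stage 2: 29(ω_s−ω_c) = −89(ω_r−ω_c),  ω_s=0, ω_c=1
Stage 2: ω_r = 1 − (29/89)(0−1) = 118/89
  ⇒ ω_r²/ω_c² = 118/89
Coupling ω_c² = ω_r¹ ⇒ overall = 43/33 × 118/89 = 5074/2937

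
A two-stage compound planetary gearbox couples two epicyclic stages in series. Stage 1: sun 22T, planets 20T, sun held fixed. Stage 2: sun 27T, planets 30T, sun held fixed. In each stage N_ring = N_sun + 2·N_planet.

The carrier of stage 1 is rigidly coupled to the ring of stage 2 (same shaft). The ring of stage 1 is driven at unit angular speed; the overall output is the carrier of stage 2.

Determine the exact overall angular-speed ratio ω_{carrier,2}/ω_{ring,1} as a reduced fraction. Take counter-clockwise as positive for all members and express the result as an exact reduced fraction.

Stage 1: N_ring = 22 + 2·20 = 62
Stage 1: 22(ω_s−ω_c) = −62(ω_r−ω_c),  ω_s=0, ω_r=1
Stage 1: 22(0−ω_c) = −62(1−ω_c)  ⇒  84ω_c = 62  ⇒  ω_c = 31/42
  ⇒ ω_c¹/ω_r¹ = 31/42
Stage 2: N_ring = 27 + 2·30 = 87
Stage 2: 27(ω_s−ω_c) = −87(ω_r−ω_c),  ω_s=0, ω_r=1
Stage 2: 27(0−ω_c) = −87(1−ω_c)  ⇒  114ω_c = 87  ⇒  ω_c = 29/38
  ⇒ ω_c²/ω_r² = 29/38
Coupling ω_r² = ω_c¹ ⇒ overall = 31/42 × 29/38 = 899/1596

899/1596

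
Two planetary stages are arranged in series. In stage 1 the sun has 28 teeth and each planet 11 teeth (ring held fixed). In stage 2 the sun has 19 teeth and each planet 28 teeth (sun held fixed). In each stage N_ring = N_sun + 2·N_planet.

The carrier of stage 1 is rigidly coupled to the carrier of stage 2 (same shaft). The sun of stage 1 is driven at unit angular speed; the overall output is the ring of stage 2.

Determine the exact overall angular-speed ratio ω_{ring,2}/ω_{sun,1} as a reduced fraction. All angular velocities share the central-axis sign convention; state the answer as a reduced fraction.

1316/2925

Stage 1: N_ring = 28 + 2·11 = 50
Stage 1: 28(ω_s−ω_c) = −50(ω_r−ω_c),  ω_r=0, ω_s=1
Stage 1: 28(1−ω_c) = −50(0−ω_c)  ⇒  78ω_c = 28  ⇒  ω_c = 14/39
  ⇒ ω_c¹/ω_s¹ = 14/39
Stage 2: N_ring = 19 + 2·28 = 75
Stage 2: 19(ω_s−ω_c) = −75(ω_r−ω_c),  ω_s=0, ω_c=1
Stage 2: ω_r = 1 − (19/75)(0−1) = 94/75
  ⇒ ω_r²/ω_c² = 94/75
Coupling ω_c² = ω_c¹ ⇒ overall = 14/39 × 94/75 = 1316/2925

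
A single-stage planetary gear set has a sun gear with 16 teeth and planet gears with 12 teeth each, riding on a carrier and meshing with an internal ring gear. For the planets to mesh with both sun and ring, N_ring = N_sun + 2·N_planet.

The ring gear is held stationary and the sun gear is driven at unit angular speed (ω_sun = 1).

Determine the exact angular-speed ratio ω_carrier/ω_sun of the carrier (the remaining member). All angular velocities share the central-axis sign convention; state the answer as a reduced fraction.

N_ring = 16 + 2·12 = 40
16(ω_s−ω_c) = −40(ω_r−ω_c),  ω_r=0, ω_s=1
16(1−ω_c) = −40(0−ω_c)  ⇒  56ω_c = 16  ⇒  ω_c = 2/7
ω_c/ω_s = 2/7

2/7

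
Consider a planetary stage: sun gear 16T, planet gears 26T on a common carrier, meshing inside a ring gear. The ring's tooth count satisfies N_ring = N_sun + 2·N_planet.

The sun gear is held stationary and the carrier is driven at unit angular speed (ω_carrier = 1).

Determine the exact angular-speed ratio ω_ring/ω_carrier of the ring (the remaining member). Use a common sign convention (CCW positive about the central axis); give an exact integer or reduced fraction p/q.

21/17

N_ring = 16 + 2·26 = 68
16(ω_s−ω_c) = −68(ω_r−ω_c),  ω_s=0, ω_c=1
ω_r = 1 − (16/68)(0−1) = 21/17
ω_r/ω_c = 21/17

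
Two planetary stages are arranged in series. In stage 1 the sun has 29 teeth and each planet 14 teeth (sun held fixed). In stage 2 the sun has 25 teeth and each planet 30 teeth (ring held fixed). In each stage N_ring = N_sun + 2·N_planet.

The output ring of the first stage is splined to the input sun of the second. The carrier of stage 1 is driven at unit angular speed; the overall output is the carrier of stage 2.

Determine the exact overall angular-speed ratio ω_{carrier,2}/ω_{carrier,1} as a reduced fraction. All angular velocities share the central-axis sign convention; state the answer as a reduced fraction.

Stage 1: N_ring = 29 + 2·14 = 57
Stage 1: 29(ω_s−ω_c) = −57(ω_r−ω_c),  ω_s=0, ω_c=1
Stage 1: ω_r = 1 − (29/57)(0−1) = 86/57
  ⇒ ω_r¹/ω_c¹ = 86/57
Stage 2: N_ring = 25 + 2·30 = 85
Stage 2: 25(ω_s−ω_c) = −85(ω_r−ω_c),  ω_r=0, ω_s=1
Stage 2: 25(1−ω_c) = −85(0−ω_c)  ⇒  110ω_c = 25  ⇒  ω_c = 5/22
  ⇒ ω_c²/ω_s² = 5/22
Coupling ω_s² = ω_r¹ ⇒ overall = 86/57 × 5/22 = 215/627

215/627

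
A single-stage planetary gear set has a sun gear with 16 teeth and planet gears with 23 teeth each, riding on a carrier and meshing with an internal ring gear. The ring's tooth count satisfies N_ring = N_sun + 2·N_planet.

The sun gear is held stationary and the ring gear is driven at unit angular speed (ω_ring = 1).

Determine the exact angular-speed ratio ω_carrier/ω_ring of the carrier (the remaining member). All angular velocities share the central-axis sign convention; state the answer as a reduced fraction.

31/39

N_ring = 16 + 2·23 = 62
16(ω_s−ω_c) = −62(ω_r−ω_c),  ω_s=0, ω_r=1
16(0−ω_c) = −62(1−ω_c)  ⇒  78ω_c = 62  ⇒  ω_c = 31/39
ω_c/ω_r = 31/39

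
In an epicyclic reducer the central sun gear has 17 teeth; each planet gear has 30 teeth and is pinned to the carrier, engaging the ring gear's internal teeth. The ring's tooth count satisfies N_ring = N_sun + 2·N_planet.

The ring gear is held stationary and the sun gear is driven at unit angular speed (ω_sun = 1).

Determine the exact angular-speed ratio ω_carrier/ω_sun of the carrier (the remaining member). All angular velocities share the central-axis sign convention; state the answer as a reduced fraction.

N_ring = 17 + 2·30 = 77
17(ω_s−ω_c) = −77(ω_r−ω_c),  ω_r=0, ω_s=1
17(1−ω_c) = −77(0−ω_c)  ⇒  94ω_c = 17  ⇒  ω_c = 17/94
ω_c/ω_s = 17/94

17/94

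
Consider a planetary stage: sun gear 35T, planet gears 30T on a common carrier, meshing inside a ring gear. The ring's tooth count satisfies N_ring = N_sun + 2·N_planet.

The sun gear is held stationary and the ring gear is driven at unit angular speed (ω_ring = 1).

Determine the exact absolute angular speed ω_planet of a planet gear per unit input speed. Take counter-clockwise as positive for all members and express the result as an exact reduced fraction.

19/12

N_ring = 35 + 2·30 = 95
35(ω_s−ω_c) = −95(ω_r−ω_c),  ω_s=0, ω_r=1
35(0−ω_c) = −95(1−ω_c)  ⇒  130ω_c = 95  ⇒  ω_c = 19/26
sun–planet: 35·(0−19/26) = −30·(ω_p−ω_c)  ⇒  ω_p−ω_c = −(35/30)·(-19/26) = 133/156
ω_p = 19/26 + 133/156 = 19/12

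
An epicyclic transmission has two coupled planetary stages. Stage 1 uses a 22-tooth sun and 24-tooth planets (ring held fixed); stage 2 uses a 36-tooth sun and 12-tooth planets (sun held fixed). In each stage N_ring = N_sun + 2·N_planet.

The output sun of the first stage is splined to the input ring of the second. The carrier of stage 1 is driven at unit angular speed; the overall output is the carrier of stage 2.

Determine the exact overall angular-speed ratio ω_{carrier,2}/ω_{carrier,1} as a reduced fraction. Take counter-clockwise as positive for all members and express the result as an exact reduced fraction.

115/44

Stage 1: N_ring = 22 + 2·24 = 70
Stage 1: 22(ω_s−ω_c) = −70(ω_r−ω_c),  ω_r=0, ω_c=1
Stage 1: ω_s = 1 − (70/22)(0−1) = 46/11
  ⇒ ω_s¹/ω_c¹ = 46/11
Stage 2: N_ring = 36 + 2·12 = 60
Stage 2: 36(ω_s−ω_c) = −60(ω_r−ω_c),  ω_s=0, ω_r=1
Stage 2: 36(0−ω_c) = −60(1−ω_c)  ⇒  96ω_c = 60  ⇒  ω_c = 5/8
  ⇒ ω_c²/ω_r² = 5/8
Coupling ω_r² = ω_s¹ ⇒ overall = 46/11 × 5/8 = 115/44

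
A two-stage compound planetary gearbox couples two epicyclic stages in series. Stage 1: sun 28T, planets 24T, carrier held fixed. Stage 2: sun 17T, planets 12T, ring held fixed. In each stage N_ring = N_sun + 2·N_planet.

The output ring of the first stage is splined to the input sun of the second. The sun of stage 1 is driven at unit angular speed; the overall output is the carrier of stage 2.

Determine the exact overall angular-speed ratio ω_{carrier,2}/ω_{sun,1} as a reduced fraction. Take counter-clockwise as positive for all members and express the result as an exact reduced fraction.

-119/1102

Stage 1: N_ring = 28 + 2·24 = 76
Stage 1: 28(ω_s−ω_c) = −76(ω_r−ω_c),  ω_c=0, ω_s=1
Stage 1: ω_r = 0 − (28/76)(1−0) = -7/19
  ⇒ ω_r¹/ω_s¹ = -7/19
Stage 2: N_ring = 17 + 2·12 = 41
Stage 2: 17(ω_s−ω_c) = −41(ω_r−ω_c),  ω_r=0, ω_s=1
Stage 2: 17(1−ω_c) = −41(0−ω_c)  ⇒  58ω_c = 17  ⇒  ω_c = 17/58
  ⇒ ω_c²/ω_s² = 17/58
Coupling ω_s² = ω_r¹ ⇒ overall = -7/19 × 17/58 = -119/1102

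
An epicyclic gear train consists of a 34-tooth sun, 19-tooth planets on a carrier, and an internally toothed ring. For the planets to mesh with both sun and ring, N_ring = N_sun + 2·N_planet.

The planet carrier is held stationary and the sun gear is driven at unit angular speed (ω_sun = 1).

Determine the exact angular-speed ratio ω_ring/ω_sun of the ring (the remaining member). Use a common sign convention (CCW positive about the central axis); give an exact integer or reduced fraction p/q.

N_ring = 34 + 2·19 = 72
34(ω_s−ω_c) = −72(ω_r−ω_c),  ω_c=0, ω_s=1
ω_r = 0 − (34/72)(1−0) = -17/36
ω_r/ω_s = -17/36

-17/36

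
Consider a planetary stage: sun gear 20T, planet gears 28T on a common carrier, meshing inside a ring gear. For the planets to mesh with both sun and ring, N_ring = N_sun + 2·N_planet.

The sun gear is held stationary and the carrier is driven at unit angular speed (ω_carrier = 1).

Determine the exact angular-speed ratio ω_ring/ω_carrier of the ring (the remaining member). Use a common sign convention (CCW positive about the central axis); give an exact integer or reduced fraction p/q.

24/19

N_ring = 20 + 2·28 = 76
20(ω_s−ω_c) = −76(ω_r−ω_c),  ω_s=0, ω_c=1
ω_r = 1 − (20/76)(0−1) = 24/19
ω_r/ω_c = 24/19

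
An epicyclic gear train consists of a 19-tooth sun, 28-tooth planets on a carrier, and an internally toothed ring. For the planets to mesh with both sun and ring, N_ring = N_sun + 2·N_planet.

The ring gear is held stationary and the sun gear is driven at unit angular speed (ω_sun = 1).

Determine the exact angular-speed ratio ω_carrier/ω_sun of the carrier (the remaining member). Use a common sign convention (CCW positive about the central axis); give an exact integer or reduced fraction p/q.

N_ring = 19 + 2·28 = 75
19(ω_s−ω_c) = −75(ω_r−ω_c),  ω_r=0, ω_s=1
19(1−ω_c) = −75(0−ω_c)  ⇒  94ω_c = 19  ⇒  ω_c = 19/94
ω_c/ω_s = 19/94

19/94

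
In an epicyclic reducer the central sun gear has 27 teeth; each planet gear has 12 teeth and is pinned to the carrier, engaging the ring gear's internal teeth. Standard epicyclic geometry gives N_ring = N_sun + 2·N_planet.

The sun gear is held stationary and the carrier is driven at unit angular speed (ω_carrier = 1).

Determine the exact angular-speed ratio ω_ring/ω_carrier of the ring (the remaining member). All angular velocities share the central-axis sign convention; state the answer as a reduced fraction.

26/17

N_ring = 27 + 2·12 = 51
27(ω_s−ω_c) = −51(ω_r−ω_c),  ω_s=0, ω_c=1
ω_r = 1 − (27/51)(0−1) = 26/17
ω_r/ω_c = 26/17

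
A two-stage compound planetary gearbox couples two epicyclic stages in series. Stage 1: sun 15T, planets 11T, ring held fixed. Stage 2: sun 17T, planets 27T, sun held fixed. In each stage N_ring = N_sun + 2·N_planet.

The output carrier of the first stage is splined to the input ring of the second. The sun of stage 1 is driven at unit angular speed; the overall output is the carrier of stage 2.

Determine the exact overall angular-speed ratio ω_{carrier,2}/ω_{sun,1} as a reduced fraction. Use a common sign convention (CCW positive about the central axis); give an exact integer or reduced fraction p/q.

Stage 1: N_ring = 15 + 2·11 = 37
Stage 1: 15(ω_s−ω_c) = −37(ω_r−ω_c),  ω_r=0, ω_s=1
Stage 1: 15(1−ω_c) = −37(0−ω_c)  ⇒  52ω_c = 15  ⇒  ω_c = 15/52
  ⇒ ω_c¹/ω_s¹ = 15/52
Stage 2: N_ring = 17 + 2·27 = 71
Stage 2: 17(ω_s−ω_c) = −71(ω_r−ω_c),  ω_s=0, ω_r=1
Stage 2: 17(0−ω_c) = −71(1−ω_c)  ⇒  88ω_c = 71  ⇒  ω_c = 71/88
  ⇒ ω_c²/ω_r² = 71/88
Coupling ω_r² = ω_c¹ ⇒ overall = 15/52 × 71/88 = 1065/4576

1065/4576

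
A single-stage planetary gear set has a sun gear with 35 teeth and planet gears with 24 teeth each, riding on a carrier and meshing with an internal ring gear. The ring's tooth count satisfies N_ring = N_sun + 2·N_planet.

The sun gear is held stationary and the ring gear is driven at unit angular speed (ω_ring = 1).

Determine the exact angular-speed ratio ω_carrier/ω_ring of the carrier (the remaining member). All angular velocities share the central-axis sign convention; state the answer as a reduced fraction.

N_ring = 35 + 2·24 = 83
35(ω_s−ω_c) = −83(ω_r−ω_c),  ω_s=0, ω_r=1
35(0−ω_c) = −83(1−ω_c)  ⇒  118ω_c = 83  ⇒  ω_c = 83/118
ω_c/ω_r = 83/118

83/118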